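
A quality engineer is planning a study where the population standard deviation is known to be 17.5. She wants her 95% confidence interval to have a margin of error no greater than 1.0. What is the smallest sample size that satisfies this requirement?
n ≥ 1177

For margin E ≤ 1.0:
n ≥ (z* · σ / E)²
n ≥ (1.960 · 17.5 / 1.0)²
n ≥ 1176.49

Minimum n = 1177 (rounding up)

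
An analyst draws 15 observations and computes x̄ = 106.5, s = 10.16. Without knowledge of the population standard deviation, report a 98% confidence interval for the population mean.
(99.62, 113.38)

t-interval (σ unknown):
df = n - 1 = 14
t* = 2.624 for 98% confidence

Margin of error = t* · s/√n = 2.624 · 10.16/√15 = 6.88

CI: (99.62, 113.38)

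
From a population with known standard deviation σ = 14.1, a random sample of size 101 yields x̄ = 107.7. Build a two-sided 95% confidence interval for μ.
(104.95, 110.45)

z-interval (σ known):
z* = 1.960 for 95% confidence

Margin of error = z* · σ/√n = 1.960 · 14.1/√101 = 2.75

CI: (107.7 - 2.75, 107.7 + 2.75) = (104.95, 110.45)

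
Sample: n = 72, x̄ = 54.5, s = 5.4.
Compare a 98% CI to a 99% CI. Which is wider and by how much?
99% CI is wider by 0.34

df = 71
98% CI: t* = 2.380, (52.99, 56.01), width = 2 · t* · s/√n = 3.03
99% CI: t* = 2.647, (52.82, 56.18), width = 2 · t* · s/√n = 3.37

The 99% CI is wider by 3.37 - 3.03 = 0.34.
Higher confidence requires a wider interval.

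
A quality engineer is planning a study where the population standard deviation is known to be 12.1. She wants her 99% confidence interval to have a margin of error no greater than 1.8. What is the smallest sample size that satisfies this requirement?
n ≥ 300

For margin E ≤ 1.8:
n ≥ (z* · σ / E)²
n ≥ (2.576 · 12.1 / 1.8)²
n ≥ 299.86

Minimum n = 300 (rounding up)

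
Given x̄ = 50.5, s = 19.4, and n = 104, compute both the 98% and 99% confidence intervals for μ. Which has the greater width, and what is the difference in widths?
99% CI is wider by 0.99

df = 103
98% CI: t* = 2.363, (46.00, 55.00), width = 2 · t* · s/√n = 8.99
99% CI: t* = 2.624, (45.51, 55.49), width = 2 · t* · s/√n = 9.98

The 99% CI is wider by 9.98 - 8.99 = 0.99.
Higher confidence requires a wider interval.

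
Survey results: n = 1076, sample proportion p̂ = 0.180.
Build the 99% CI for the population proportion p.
(0.150, 0.210)

Proportion CI:
SE = √(p̂(1-p̂)/n) = √(0.180 · 0.820 / 1076) = 0.01171

z* = 2.576
Margin = z* · SE = 2.576 · 0.01171 = 0.0302

CI: 0.180 ± 0.0302 = (0.150, 0.210)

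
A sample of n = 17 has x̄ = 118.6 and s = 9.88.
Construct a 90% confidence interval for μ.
(114.42, 122.78)

t-interval (σ unknown):
df = n - 1 = 16
t* = 1.746 for 90% confidence

Margin of error = t* · s/√n = 1.746 · 9.88/√17 = 4.18

CI: (114.42, 122.78)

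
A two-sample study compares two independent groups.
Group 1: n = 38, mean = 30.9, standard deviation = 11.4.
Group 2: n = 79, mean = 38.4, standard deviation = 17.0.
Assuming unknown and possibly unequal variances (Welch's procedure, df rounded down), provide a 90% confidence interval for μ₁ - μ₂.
(-11.92, -3.08)

Difference: x̄₁ - x̄₂ = -7.50
SE = √(s₁²/n₁ + s₂²/n₂) = √(11.4²/38 + 17.0²/79) = 2.6605
df = 102.73 → 102 (Welch–Satterthwaite, rounded down)
t* = 1.660

CI: -7.50 ± 1.660 · 2.6605 = -7.50 ± 4.42 = (-11.92, -3.08)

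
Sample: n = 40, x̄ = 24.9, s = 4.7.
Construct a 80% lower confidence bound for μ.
μ ≥ 24.27

Lower bound (one-sided):
t* = 0.851 (one-sided for 80%)
Lower bound = x̄ - t* · s/√n = 24.9 - 0.851 · 4.7/√40 = 24.27

We are 80% confident that μ ≥ 24.27.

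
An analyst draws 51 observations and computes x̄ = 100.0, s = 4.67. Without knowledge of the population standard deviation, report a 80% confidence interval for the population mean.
(99.15, 100.85)

t-interval (σ unknown):
df = n - 1 = 50
t* = 1.299 for 80% confidence

Margin of error = t* · s/√n = 1.299 · 4.67/√51 = 0.85

CI: (99.15, 100.85)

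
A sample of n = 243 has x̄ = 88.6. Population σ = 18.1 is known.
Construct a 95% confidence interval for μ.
(86.32, 90.88)

z-interval (σ known):
z* = 1.960 for 95% confidence

Margin of error = z* · σ/√n = 1.960 · 18.1/√243 = 2.28

CI: (88.6 - 2.28, 88.6 + 2.28) = (86.32, 90.88)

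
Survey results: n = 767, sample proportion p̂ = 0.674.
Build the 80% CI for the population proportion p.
(0.652, 0.696)

Proportion CI:
SE = √(p̂(1-p̂)/n) = √(0.674 · 0.326 / 767) = 0.01693

z* = 1.282
Margin = z* · SE = 1.282 · 0.01693 = 0.0217

CI: 0.674 ± 0.0217 = (0.652, 0.696)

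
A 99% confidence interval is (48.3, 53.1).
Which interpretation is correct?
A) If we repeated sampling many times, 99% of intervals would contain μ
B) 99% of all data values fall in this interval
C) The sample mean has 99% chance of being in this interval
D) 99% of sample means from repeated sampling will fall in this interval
A

A) Correct — this is the frequentist long-run coverage interpretation.
B) Wrong — a CI is about the parameter μ, not individual data values.
C) Wrong — x̄ is observed and sits in the interval by construction.
D) Wrong — coverage applies to intervals containing μ, not to future x̄ values.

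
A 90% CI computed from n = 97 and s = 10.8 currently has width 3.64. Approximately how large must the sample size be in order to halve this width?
n ≈ 388

CI width ∝ 1/√n
To reduce width by factor 2, need √n to grow by 2 → need 2² = 4 times as many samples.

Current: n = 97, width = 3.64
New: n = 388, width ≈ 1.81

Width reduced by factor of 3.64/1.81 = 2.01.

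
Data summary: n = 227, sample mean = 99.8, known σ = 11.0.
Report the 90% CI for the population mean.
(98.60, 101.00)

z-interval (σ known):
z* = 1.645 for 90% confidence

Margin of error = z* · σ/√n = 1.645 · 11.0/√227 = 1.20

CI: (99.8 - 1.20, 99.8 + 1.20) = (98.60, 101.00)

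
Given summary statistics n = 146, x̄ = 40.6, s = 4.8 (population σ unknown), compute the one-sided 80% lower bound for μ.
μ ≥ 40.26

Lower bound (one-sided):
t* = 0.844 (one-sided for 80%)
Lower bound = x̄ - t* · s/√n = 40.6 - 0.844 · 4.8/√146 = 40.26

We are 80% confident that μ ≥ 40.26.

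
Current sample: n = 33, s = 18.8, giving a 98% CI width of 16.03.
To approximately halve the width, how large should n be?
n ≈ 132

CI width ∝ 1/√n
To reduce width by factor 2, need √n to grow by 2 → need 2² = 4 times as many samples.

Current: n = 33, width = 16.03
New: n = 132, width ≈ 7.71

Width reduced by factor of 16.03/7.71 = 2.08.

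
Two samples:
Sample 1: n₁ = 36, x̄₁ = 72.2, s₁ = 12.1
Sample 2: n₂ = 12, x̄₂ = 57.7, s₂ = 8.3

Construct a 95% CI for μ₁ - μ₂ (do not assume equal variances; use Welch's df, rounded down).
(8.07, 20.93)

Difference: x̄₁ - x̄₂ = 14.50
SE = √(s₁²/n₁ + s₂²/n₂) = √(12.1²/36 + 8.3²/12) = 3.1317
df = 27.73 → 27 (Welch–Satterthwaite, rounded down)
t* = 2.052

CI: 14.50 ± 2.052 · 3.1317 = 14.50 ± 6.43 = (8.07, 20.93)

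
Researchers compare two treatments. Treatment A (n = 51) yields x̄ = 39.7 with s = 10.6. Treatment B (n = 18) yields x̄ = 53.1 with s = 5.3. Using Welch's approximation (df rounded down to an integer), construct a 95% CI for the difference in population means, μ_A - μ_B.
(-17.28, -9.52)

Difference: x̄₁ - x̄₂ = -13.40
SE = √(s₁²/n₁ + s₂²/n₂) = √(10.6²/51 + 5.3²/18) = 1.9400
df = 58.94 → 58 (Welch–Satterthwaite, rounded down)
t* = 2.002

CI: -13.40 ± 2.002 · 1.9400 = -13.40 ± 3.88 = (-17.28, -9.52)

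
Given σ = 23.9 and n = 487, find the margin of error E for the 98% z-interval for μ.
Margin of error = 2.52

Margin of error = z* · σ/√n
= 2.326 · 23.9/√487
= 2.326 · 23.9/22.0681
= 2.52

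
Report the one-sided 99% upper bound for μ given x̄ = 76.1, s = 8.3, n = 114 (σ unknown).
μ ≤ 77.93

Upper bound (one-sided):
t* = 2.360 (one-sided for 99%)
Upper bound = x̄ + t* · s/√n = 76.1 + 2.360 · 8.3/√114 = 77.93

We are 99% confident that μ ≤ 77.93.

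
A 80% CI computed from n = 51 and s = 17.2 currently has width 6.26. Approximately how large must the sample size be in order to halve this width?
n ≈ 204

CI width ∝ 1/√n
To reduce width by factor 2, need √n to grow by 2 → need 2² = 4 times as many samples.

Current: n = 51, width = 6.26
New: n = 204, width ≈ 3.10

Width reduced by factor of 6.26/3.10 = 2.02.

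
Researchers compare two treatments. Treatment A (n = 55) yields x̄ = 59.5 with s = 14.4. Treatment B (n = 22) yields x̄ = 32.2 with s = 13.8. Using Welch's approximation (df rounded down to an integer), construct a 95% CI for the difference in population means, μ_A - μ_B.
(20.18, 34.42)

Difference: x̄₁ - x̄₂ = 27.30
SE = √(s₁²/n₁ + s₂²/n₂) = √(14.4²/55 + 13.8²/22) = 3.5251
df = 40.30 → 40 (Welch–Satterthwaite, rounded down)
t* = 2.021

CI: 27.30 ± 2.021 · 3.5251 = 27.30 ± 7.12 = (20.18, 34.42)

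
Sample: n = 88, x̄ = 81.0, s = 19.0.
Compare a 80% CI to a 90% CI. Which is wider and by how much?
90% CI is wider by 1.51

df = 87
80% CI: t* = 1.291, (78.39, 83.61), width = 2 · t* · s/√n = 5.23
90% CI: t* = 1.663, (77.63, 84.37), width = 2 · t* · s/√n = 6.74

The 90% CI is wider by 6.74 - 5.23 = 1.51.
Higher confidence requires a wider interval.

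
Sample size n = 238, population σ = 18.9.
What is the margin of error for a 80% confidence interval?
Margin of error = 1.57

Margin of error = z* · σ/√n
= 1.282 · 18.9/√238
= 1.282 · 18.9/15.4272
= 1.57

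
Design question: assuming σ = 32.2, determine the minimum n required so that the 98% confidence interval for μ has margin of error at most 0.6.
n ≥ 15583

For margin E ≤ 0.6:
n ≥ (z* · σ / E)²
n ≥ (2.326 · 32.2 / 0.6)²
n ≥ 15582.20

Minimum n = 15583 (rounding up)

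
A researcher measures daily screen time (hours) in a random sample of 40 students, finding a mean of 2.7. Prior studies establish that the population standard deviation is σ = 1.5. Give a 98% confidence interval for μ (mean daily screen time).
(2.15, 3.25)

z-interval (σ known):
z* = 2.326 for 98% confidence

Margin of error = z* · σ/√n = 2.326 · 1.5/√40 = 0.55

CI: (2.7 - 0.55, 2.7 + 0.55) = (2.15, 3.25)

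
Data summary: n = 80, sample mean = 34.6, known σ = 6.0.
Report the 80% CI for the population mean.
(33.74, 35.46)

z-interval (σ known):
z* = 1.282 for 80% confidence

Margin of error = z* · σ/√n = 1.282 · 6.0/√80 = 0.86

CI: (34.6 - 0.86, 34.6 + 0.86) = (33.74, 35.46)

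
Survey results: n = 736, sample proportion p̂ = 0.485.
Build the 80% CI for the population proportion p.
(0.461, 0.509)

Proportion CI:
SE = √(p̂(1-p̂)/n) = √(0.485 · 0.515 / 736) = 0.01842

z* = 1.282
Margin = z* · SE = 1.282 · 0.01842 = 0.0236

CI: 0.485 ± 0.0236 = (0.461, 0.509)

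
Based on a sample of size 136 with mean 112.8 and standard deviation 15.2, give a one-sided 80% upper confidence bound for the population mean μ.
μ ≤ 113.90

Upper bound (one-sided):
t* = 0.844 (one-sided for 80%)
Upper bound = x̄ + t* · s/√n = 112.8 + 0.844 · 15.2/√136 = 113.90

We are 80% confident that μ ≤ 113.90.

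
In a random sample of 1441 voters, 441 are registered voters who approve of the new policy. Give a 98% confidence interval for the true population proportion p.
(0.278, 0.334)

Proportion CI:
p̂ = 441/1441 = 0.30604
SE = √(p̂(1-p̂)/n) = √(0.30604 · 0.69396 / 1441) = 0.01214

z* = 2.326
Margin = z* · SE = 2.326 · 0.01214 = 0.0282

CI: 0.30604 ± 0.0282 = (0.278, 0.334)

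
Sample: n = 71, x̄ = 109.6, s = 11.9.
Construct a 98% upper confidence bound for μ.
μ ≤ 112.56

Upper bound (one-sided):
t* = 2.093 (one-sided for 98%)
Upper bound = x̄ + t* · s/√n = 109.6 + 2.093 · 11.9/√71 = 112.56

We are 98% confident that μ ≤ 112.56.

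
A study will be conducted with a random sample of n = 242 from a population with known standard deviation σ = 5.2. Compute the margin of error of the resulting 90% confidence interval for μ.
Margin of error = 0.55

Margin of error = z* · σ/√n
= 1.645 · 5.2/√242
= 1.645 · 5.2/15.5563
= 0.55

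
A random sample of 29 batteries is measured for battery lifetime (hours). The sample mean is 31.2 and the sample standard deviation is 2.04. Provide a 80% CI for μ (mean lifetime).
(30.70, 31.70)

t-interval (σ unknown):
df = n - 1 = 28
t* = 1.313 for 80% confidence

Margin of error = t* · s/√n = 1.313 · 2.04/√29 = 0.50

CI: (30.70, 31.70)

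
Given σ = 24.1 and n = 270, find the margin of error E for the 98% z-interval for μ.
Margin of error = 3.41

Margin of error = z* · σ/√n
= 2.326 · 24.1/√270
= 2.326 · 24.1/16.4317
= 3.41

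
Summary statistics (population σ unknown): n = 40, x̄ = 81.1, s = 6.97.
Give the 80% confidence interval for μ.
(79.66, 82.54)

t-interval (σ unknown):
df = n - 1 = 39
t* = 1.304 for 80% confidence

Margin of error = t* · s/√n = 1.304 · 6.97/√40 = 1.44

CI: (79.66, 82.54)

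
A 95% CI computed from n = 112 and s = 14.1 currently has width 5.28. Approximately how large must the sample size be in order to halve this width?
n ≈ 448

CI width ∝ 1/√n
To reduce width by factor 2, need √n to grow by 2 → need 2² = 4 times as many samples.

Current: n = 112, width = 5.28
New: n = 448, width ≈ 2.62

Width reduced by factor of 5.28/2.62 = 2.02.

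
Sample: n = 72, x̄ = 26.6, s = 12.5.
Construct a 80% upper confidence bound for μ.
μ ≤ 27.85

Upper bound (one-sided):
t* = 0.847 (one-sided for 80%)
Upper bound = x̄ + t* · s/√n = 26.6 + 0.847 · 12.5/√72 = 27.85

We are 80% confident that μ ≤ 27.85.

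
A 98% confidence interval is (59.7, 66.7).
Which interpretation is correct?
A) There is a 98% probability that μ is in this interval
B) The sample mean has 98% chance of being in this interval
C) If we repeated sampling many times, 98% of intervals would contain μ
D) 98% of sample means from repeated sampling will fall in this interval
C

A) Wrong — μ is fixed; the randomness lives in the interval, not in μ.
B) Wrong — x̄ is observed and sits in the interval by construction.
C) Correct — this is the frequentist long-run coverage interpretation.
D) Wrong — coverage applies to intervals containing μ, not to future x̄ values.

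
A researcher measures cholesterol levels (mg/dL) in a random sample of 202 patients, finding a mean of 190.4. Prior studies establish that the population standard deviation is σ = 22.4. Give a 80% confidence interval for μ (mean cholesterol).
(188.38, 192.42)

z-interval (σ known):
z* = 1.282 for 80% confidence

Margin of error = z* · σ/√n = 1.282 · 22.4/√202 = 2.02

CI: (190.4 - 2.02, 190.4 + 2.02) = (188.38, 192.42)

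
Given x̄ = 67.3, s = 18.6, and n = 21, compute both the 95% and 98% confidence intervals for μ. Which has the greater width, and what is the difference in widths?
98% CI is wider by 3.59

df = 20
95% CI: t* = 2.086, (58.83, 75.77), width = 2 · t* · s/√n = 16.93
98% CI: t* = 2.528, (57.04, 77.56), width = 2 · t* · s/√n = 20.52

The 98% CI is wider by 20.52 - 16.93 = 3.59.
Higher confidence requires a wider interval.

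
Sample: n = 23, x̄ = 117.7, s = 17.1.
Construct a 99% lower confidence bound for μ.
μ ≥ 108.76

Lower bound (one-sided):
t* = 2.508 (one-sided for 99%)
Lower bound = x̄ - t* · s/√n = 117.7 - 2.508 · 17.1/√23 = 108.76

We are 99% confident that μ ≥ 108.76.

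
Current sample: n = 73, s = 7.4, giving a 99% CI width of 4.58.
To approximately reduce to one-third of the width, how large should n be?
n ≈ 657

CI width ∝ 1/√n
To reduce width by factor 3, need √n to grow by 3 → need 3² = 9 times as many samples.

Current: n = 73, width = 4.58
New: n = 657, width ≈ 1.49

Width reduced by factor of 4.58/1.49 = 3.07.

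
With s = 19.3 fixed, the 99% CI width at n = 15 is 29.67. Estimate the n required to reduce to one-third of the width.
n ≈ 135

CI width ∝ 1/√n
To reduce width by factor 3, need √n to grow by 3 → need 3² = 9 times as many samples.

Current: n = 15, width = 29.67
New: n = 135, width ≈ 8.68

Width reduced by factor of 29.67/8.68 = 3.42.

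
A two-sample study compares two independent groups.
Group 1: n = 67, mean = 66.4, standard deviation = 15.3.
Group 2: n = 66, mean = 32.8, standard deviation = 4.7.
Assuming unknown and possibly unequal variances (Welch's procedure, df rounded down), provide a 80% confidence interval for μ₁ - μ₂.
(31.07, 36.13)

Difference: x̄₁ - x̄₂ = 33.60
SE = √(s₁²/n₁ + s₂²/n₂) = √(15.3²/67 + 4.7²/66) = 1.9567
df = 78.52 → 78 (Welch–Satterthwaite, rounded down)
t* = 1.292

CI: 33.60 ± 1.292 · 1.9567 = 33.60 ± 2.53 = (31.07, 36.13)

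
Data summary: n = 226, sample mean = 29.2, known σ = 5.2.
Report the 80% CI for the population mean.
(28.76, 29.64)

z-interval (σ known):
z* = 1.282 for 80% confidence

Margin of error = z* · σ/√n = 1.282 · 5.2/√226 = 0.44

CI: (29.2 - 0.44, 29.2 + 0.44) = (28.76, 29.64)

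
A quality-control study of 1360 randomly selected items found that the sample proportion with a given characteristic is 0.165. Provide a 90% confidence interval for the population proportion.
(0.148, 0.182)

Proportion CI:
SE = √(p̂(1-p̂)/n) = √(0.165 · 0.835 / 1360) = 0.01007

z* = 1.645
Margin = z* · SE = 1.645 · 0.01007 = 0.0166

CI: 0.165 ± 0.0166 = (0.148, 0.182)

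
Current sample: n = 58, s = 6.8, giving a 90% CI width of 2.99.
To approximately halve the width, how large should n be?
n ≈ 232

CI width ∝ 1/√n
To reduce width by factor 2, need √n to grow by 2 → need 2² = 4 times as many samples.

Current: n = 58, width = 2.99
New: n = 232, width ≈ 1.47

Width reduced by factor of 2.99/1.47 = 2.03.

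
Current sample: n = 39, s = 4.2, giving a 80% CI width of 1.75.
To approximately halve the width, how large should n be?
n ≈ 156

CI width ∝ 1/√n
To reduce width by factor 2, need √n to grow by 2 → need 2² = 4 times as many samples.

Current: n = 39, width = 1.75
New: n = 156, width ≈ 0.87

Width reduced by factor of 1.75/0.87 = 2.01.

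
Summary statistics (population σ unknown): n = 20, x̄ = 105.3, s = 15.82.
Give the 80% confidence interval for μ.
(100.60, 110.00)

t-interval (σ unknown):
df = n - 1 = 19
t* = 1.328 for 80% confidence

Margin of error = t* · s/√n = 1.328 · 15.82/√20 = 4.70

CI: (100.60, 110.00)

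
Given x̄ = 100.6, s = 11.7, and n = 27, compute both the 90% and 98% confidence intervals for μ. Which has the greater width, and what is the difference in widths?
98% CI is wider by 3.48

df = 26
90% CI: t* = 1.706, (96.76, 104.44), width = 2 · t* · s/√n = 7.68
98% CI: t* = 2.479, (95.02, 106.18), width = 2 · t* · s/√n = 11.16

The 98% CI is wider by 11.16 - 7.68 = 3.48.
Higher confidence requires a wider interval.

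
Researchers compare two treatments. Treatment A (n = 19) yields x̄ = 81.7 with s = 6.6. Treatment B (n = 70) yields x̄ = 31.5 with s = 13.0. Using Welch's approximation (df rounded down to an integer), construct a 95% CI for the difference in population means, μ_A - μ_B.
(45.86, 54.54)

Difference: x̄₁ - x̄₂ = 50.20
SE = √(s₁²/n₁ + s₂²/n₂) = √(6.6²/19 + 13.0²/70) = 2.1695
df = 58.85 → 58 (Welch–Satterthwaite, rounded down)
t* = 2.002

CI: 50.20 ± 2.002 · 2.1695 = 50.20 ± 4.34 = (45.86, 54.54)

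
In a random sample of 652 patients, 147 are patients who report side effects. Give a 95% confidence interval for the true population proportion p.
(0.193, 0.258)

Proportion CI:
p̂ = 147/652 = 0.22546
SE = √(p̂(1-p̂)/n) = √(0.22546 · 0.77454 / 652) = 0.01637

z* = 1.960
Margin = z* · SE = 1.960 · 0.01637 = 0.0321

CI: 0.22546 ± 0.0321 = (0.193, 0.258)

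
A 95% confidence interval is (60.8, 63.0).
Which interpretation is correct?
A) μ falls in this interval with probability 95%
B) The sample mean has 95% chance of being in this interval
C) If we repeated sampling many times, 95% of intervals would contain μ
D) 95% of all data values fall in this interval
C

A) Wrong — μ is fixed; the randomness lives in the interval, not in μ.
B) Wrong — x̄ is observed and sits in the interval by construction.
C) Correct — this is the frequentist long-run coverage interpretation.
D) Wrong — a CI is about the parameter μ, not individual data values.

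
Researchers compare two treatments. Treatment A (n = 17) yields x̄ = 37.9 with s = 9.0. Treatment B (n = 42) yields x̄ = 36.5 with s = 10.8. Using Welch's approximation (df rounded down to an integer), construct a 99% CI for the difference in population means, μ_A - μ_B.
(-6.08, 8.88)

Difference: x̄₁ - x̄₂ = 1.40
SE = √(s₁²/n₁ + s₂²/n₂) = √(9.0²/17 + 10.8²/42) = 2.7462
df = 35.39 → 35 (Welch–Satterthwaite, rounded down)
t* = 2.724

CI: 1.40 ± 2.724 · 2.7462 = 1.40 ± 7.48 = (-6.08, 8.88)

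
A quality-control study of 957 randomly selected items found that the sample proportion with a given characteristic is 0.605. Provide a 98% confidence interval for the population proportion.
(0.568, 0.642)

Proportion CI:
SE = √(p̂(1-p̂)/n) = √(0.605 · 0.395 / 957) = 0.01580

z* = 2.326
Margin = z* · SE = 2.326 · 0.01580 = 0.0368

CI: 0.605 ± 0.0368 = (0.568, 0.642)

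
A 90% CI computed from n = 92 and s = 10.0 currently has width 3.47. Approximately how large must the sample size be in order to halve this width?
n ≈ 368

CI width ∝ 1/√n
To reduce width by factor 2, need √n to grow by 2 → need 2² = 4 times as many samples.

Current: n = 92, width = 3.47
New: n = 368, width ≈ 1.72

Width reduced by factor of 3.47/1.72 = 2.02.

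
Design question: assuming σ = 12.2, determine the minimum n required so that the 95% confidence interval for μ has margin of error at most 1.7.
n ≥ 198

For margin E ≤ 1.7:
n ≥ (z* · σ / E)²
n ≥ (1.960 · 12.2 / 1.7)²
n ≥ 197.85

Minimum n = 198 (rounding up)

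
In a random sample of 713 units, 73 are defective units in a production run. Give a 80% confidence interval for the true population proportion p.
(0.088, 0.117)

Proportion CI:
p̂ = 73/713 = 0.10238
SE = √(p̂(1-p̂)/n) = √(0.10238 · 0.89762 / 713) = 0.01135

z* = 1.282
Margin = z* · SE = 1.282 · 0.01135 = 0.0146

CI: 0.10238 ± 0.0146 = (0.088, 0.117)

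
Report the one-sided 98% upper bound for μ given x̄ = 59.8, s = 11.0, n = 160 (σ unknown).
μ ≤ 61.60

Upper bound (one-sided):
t* = 2.071 (one-sided for 98%)
Upper bound = x̄ + t* · s/√n = 59.8 + 2.071 · 11.0/√160 = 61.60

We are 98% confident that μ ≤ 61.60.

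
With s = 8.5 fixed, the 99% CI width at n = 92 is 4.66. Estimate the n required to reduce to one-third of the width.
n ≈ 828

CI width ∝ 1/√n
To reduce width by factor 3, need √n to grow by 3 → need 3² = 9 times as many samples.

Current: n = 92, width = 4.66
New: n = 828, width ≈ 1.53

Width reduced by factor of 4.66/1.53 = 3.05.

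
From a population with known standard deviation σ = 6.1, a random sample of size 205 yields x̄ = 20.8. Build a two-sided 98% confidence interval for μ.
(19.81, 21.79)

z-interval (σ known):
z* = 2.326 for 98% confidence

Margin of error = z* · σ/√n = 2.326 · 6.1/√205 = 0.99

CI: (20.8 - 0.99, 20.8 + 0.99) = (19.81, 21.79)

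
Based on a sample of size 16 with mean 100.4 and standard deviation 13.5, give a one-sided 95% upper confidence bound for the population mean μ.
μ ≤ 106.32

Upper bound (one-sided):
t* = 1.753 (one-sided for 95%)
Upper bound = x̄ + t* · s/√n = 100.4 + 1.753 · 13.5/√16 = 106.32

We are 95% confident that μ ≤ 106.32.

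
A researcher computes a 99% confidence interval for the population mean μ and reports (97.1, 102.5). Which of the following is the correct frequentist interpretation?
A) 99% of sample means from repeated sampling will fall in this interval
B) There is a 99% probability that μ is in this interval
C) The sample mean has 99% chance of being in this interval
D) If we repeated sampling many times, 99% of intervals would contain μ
D

A) Wrong — coverage applies to intervals containing μ, not to future x̄ values.
B) Wrong — μ is fixed; the randomness lives in the interval, not in μ.
C) Wrong — x̄ is observed and sits in the interval by construction.
D) Correct — this is the frequentist long-run coverage interpretation.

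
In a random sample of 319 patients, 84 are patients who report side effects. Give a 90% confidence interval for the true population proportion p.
(0.223, 0.304)

Proportion CI:
p̂ = 84/319 = 0.26332
SE = √(p̂(1-p̂)/n) = √(0.26332 · 0.73668 / 319) = 0.02466

z* = 1.645
Margin = z* · SE = 1.645 · 0.02466 = 0.0406

CI: 0.26332 ± 0.0406 = (0.223, 0.304)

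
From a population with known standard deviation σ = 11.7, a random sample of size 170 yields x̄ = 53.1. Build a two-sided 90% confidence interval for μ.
(51.62, 54.58)

z-interval (σ known):
z* = 1.645 for 90% confidence

Margin of error = z* · σ/√n = 1.645 · 11.7/√170 = 1.48

CI: (53.1 - 1.48, 53.1 + 1.48) = (51.62, 54.58)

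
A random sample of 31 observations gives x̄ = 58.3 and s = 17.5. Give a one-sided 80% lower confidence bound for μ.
μ ≥ 55.62

Lower bound (one-sided):
t* = 0.854 (one-sided for 80%)
Lower bound = x̄ - t* · s/√n = 58.3 - 0.854 · 17.5/√31 = 55.62

We are 80% confident that μ ≥ 55.62.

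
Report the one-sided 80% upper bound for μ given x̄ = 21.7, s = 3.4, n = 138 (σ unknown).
μ ≤ 21.94

Upper bound (one-sided):
t* = 0.844 (one-sided for 80%)
Upper bound = x̄ + t* · s/√n = 21.7 + 0.844 · 3.4/√138 = 21.94

We are 80% confident that μ ≤ 21.94.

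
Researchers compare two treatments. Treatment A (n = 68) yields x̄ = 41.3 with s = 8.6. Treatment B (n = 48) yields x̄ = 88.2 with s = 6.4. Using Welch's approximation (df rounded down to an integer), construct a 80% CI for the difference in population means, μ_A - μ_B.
(-48.70, -45.10)

Difference: x̄₁ - x̄₂ = -46.90
SE = √(s₁²/n₁ + s₂²/n₂) = √(8.6²/68 + 6.4²/48) = 1.3932
df = 113.65 → 113 (Welch–Satterthwaite, rounded down)
t* = 1.289

CI: -46.90 ± 1.289 · 1.3932 = -46.90 ± 1.80 = (-48.70, -45.10)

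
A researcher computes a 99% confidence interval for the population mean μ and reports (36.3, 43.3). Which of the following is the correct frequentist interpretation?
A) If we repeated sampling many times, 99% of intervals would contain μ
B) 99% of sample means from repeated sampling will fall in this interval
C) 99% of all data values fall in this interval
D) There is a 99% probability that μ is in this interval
A

A) Correct — this is the frequentist long-run coverage interpretation.
B) Wrong — coverage applies to intervals containing μ, not to future x̄ values.
C) Wrong — a CI is about the parameter μ, not individual data values.
D) Wrong — μ is fixed; the randomness lives in the interval, not in μ.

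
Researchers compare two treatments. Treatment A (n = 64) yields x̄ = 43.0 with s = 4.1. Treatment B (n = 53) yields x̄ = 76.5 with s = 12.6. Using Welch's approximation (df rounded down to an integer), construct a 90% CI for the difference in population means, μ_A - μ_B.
(-36.51, -30.49)

Difference: x̄₁ - x̄₂ = -33.50
SE = √(s₁²/n₁ + s₂²/n₂) = √(4.1²/64 + 12.6²/53) = 1.8050
df = 61.13 → 61 (Welch–Satterthwaite, rounded down)
t* = 1.670

CI: -33.50 ± 1.670 · 1.8050 = -33.50 ± 3.01 = (-36.51, -30.49)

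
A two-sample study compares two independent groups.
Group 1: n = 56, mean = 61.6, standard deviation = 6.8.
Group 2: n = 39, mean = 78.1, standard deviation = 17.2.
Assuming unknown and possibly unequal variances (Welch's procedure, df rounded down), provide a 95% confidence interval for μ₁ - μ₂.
(-22.34, -10.66)

Difference: x̄₁ - x̄₂ = -16.50
SE = √(s₁²/n₁ + s₂²/n₂) = √(6.8²/56 + 17.2²/39) = 2.9002
df = 46.34 → 46 (Welch–Satterthwaite, rounded down)
t* = 2.013

CI: -16.50 ± 2.013 · 2.9002 = -16.50 ± 5.84 = (-22.34, -10.66)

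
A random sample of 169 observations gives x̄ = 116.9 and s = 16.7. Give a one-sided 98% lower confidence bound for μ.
μ ≥ 114.24

Lower bound (one-sided):
t* = 2.070 (one-sided for 98%)
Lower bound = x̄ - t* · s/√n = 116.9 - 2.070 · 16.7/√169 = 114.24

We are 98% confident that μ ≥ 114.24.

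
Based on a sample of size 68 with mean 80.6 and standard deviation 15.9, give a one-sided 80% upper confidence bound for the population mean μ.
μ ≤ 82.23

Upper bound (one-sided):
t* = 0.847 (one-sided for 80%)
Upper bound = x̄ + t* · s/√n = 80.6 + 0.847 · 15.9/√68 = 82.23

We are 80% confident that μ ≤ 82.23.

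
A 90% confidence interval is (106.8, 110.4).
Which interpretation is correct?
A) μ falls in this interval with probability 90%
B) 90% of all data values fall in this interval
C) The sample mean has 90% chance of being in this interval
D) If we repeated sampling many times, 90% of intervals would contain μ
D

A) Wrong — μ is fixed; the randomness lives in the interval, not in μ.
B) Wrong — a CI is about the parameter μ, not individual data values.
C) Wrong — x̄ is observed and sits in the interval by construction.
D) Correct — this is the frequentist long-run coverage interpretation.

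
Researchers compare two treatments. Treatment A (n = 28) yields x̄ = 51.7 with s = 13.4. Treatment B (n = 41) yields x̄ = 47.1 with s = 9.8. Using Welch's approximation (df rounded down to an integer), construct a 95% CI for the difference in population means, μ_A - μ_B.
(-1.36, 10.56)

Difference: x̄₁ - x̄₂ = 4.60
SE = √(s₁²/n₁ + s₂²/n₂) = √(13.4²/28 + 9.8²/41) = 2.9589
df = 46.17 → 46 (Welch–Satterthwaite, rounded down)
t* = 2.013

CI: 4.60 ± 2.013 · 2.9589 = 4.60 ± 5.96 = (-1.36, 10.56)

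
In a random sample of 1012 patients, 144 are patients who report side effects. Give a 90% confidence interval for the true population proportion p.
(0.124, 0.160)

Proportion CI:
p̂ = 144/1012 = 0.14229
SE = √(p̂(1-p̂)/n) = √(0.14229 · 0.85771 / 1012) = 0.01098

z* = 1.645
Margin = z* · SE = 1.645 · 0.01098 = 0.0181

CI: 0.14229 ± 0.0181 = (0.124, 0.160)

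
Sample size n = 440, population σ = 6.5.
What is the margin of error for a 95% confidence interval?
Margin of error = 0.61

Margin of error = z* · σ/√n
= 1.960 · 6.5/√440
= 1.960 · 6.5/20.9762
= 0.61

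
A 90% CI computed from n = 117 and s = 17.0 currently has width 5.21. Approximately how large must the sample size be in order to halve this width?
n ≈ 468

CI width ∝ 1/√n
To reduce width by factor 2, need √n to grow by 2 → need 2² = 4 times as many samples.

Current: n = 117, width = 5.21
New: n = 468, width ≈ 2.59

Width reduced by factor of 5.21/2.59 = 2.01.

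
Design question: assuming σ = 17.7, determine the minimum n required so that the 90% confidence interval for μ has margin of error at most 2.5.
n ≥ 136

For margin E ≤ 2.5:
n ≥ (z* · σ / E)²
n ≥ (1.645 · 17.7 / 2.5)²
n ≥ 135.64

Minimum n = 136 (rounding up)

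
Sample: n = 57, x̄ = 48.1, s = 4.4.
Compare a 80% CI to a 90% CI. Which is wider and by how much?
90% CI is wider by 0.44

df = 56
80% CI: t* = 1.297, (47.34, 48.86), width = 2 · t* · s/√n = 1.51
90% CI: t* = 1.673, (47.12, 49.08), width = 2 · t* · s/√n = 1.95

The 90% CI is wider by 1.95 - 1.51 = 0.44.
Higher confidence requires a wider interval.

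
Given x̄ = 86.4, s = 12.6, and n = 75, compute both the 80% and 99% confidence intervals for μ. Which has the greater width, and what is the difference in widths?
99% CI is wider by 3.93

df = 74
80% CI: t* = 1.293, (84.52, 88.28), width = 2 · t* · s/√n = 3.76
99% CI: t* = 2.644, (82.55, 90.25), width = 2 · t* · s/√n = 7.69

The 99% CI is wider by 7.69 - 3.76 = 3.93.
Higher confidence requires a wider interval.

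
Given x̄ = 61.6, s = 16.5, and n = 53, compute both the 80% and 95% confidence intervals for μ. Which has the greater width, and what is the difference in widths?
95% CI is wider by 3.22

df = 52
80% CI: t* = 1.298, (58.66, 64.54), width = 2 · t* · s/√n = 5.88
95% CI: t* = 2.007, (57.05, 66.15), width = 2 · t* · s/√n = 9.10

The 95% CI is wider by 9.10 - 5.88 = 3.22.
Higher confidence requires a wider interval.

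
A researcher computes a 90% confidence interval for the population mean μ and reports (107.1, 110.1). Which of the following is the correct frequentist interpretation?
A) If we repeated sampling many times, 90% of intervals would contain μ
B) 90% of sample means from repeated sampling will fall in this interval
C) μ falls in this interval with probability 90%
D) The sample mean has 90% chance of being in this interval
A

A) Correct — this is the frequentist long-run coverage interpretation.
B) Wrong — coverage applies to intervals containing μ, not to future x̄ values.
C) Wrong — μ is fixed; the randomness lives in the interval, not in μ.
D) Wrong — x̄ is observed and sits in the interval by construction.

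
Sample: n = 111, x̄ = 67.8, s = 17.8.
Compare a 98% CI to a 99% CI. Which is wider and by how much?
99% CI is wider by 0.88

df = 110
98% CI: t* = 2.361, (63.81, 71.79), width = 2 · t* · s/√n = 7.98
99% CI: t* = 2.621, (63.37, 72.23), width = 2 · t* · s/√n = 8.86

The 99% CI is wider by 8.86 - 7.98 = 0.88.
Higher confidence requires a wider interval.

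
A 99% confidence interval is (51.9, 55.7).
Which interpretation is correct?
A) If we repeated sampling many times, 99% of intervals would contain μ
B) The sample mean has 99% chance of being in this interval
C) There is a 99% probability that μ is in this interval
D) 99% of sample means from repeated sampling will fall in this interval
A

A) Correct — this is the frequentist long-run coverage interpretation.
B) Wrong — x̄ is observed and sits in the interval by construction.
C) Wrong — μ is fixed; the randomness lives in the interval, not in μ.
D) Wrong — coverage applies to intervals containing μ, not to future x̄ values.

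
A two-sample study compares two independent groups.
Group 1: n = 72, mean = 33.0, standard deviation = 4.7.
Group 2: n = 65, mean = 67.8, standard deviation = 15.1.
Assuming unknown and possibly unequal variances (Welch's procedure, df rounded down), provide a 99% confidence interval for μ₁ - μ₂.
(-39.96, -29.64)

Difference: x̄₁ - x̄₂ = -34.80
SE = √(s₁²/n₁ + s₂²/n₂) = √(4.7²/72 + 15.1²/65) = 1.9531
df = 75.17 → 75 (Welch–Satterthwaite, rounded down)
t* = 2.643

CI: -34.80 ± 2.643 · 1.9531 = -34.80 ± 5.16 = (-39.96, -29.64)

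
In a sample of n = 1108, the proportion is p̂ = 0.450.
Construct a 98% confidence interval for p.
(0.415, 0.485)

Proportion CI:
SE = √(p̂(1-p̂)/n) = √(0.450 · 0.550 / 1108) = 0.01495

z* = 2.326
Margin = z* · SE = 2.326 · 0.01495 = 0.0348

CI: 0.450 ± 0.0348 = (0.415, 0.485)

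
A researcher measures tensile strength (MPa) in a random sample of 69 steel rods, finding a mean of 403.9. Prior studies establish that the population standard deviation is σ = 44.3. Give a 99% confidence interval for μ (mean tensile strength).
(390.16, 417.64)

z-interval (σ known):
z* = 2.576 for 99% confidence

Margin of error = z* · σ/√n = 2.576 · 44.3/√69 = 13.74

CI: (403.9 - 13.74, 403.9 + 13.74) = (390.16, 417.64)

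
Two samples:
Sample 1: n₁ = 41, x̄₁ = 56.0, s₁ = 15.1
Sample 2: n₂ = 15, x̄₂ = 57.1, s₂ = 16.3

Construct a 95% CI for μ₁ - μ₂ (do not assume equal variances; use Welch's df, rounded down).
(-11.08, 8.88)

Difference: x̄₁ - x̄₂ = -1.10
SE = √(s₁²/n₁ + s₂²/n₂) = √(15.1²/41 + 16.3²/15) = 4.8243
df = 23.37 → 23 (Welch–Satterthwaite, rounded down)
t* = 2.069

CI: -1.10 ± 2.069 · 4.8243 = -1.10 ± 9.98 = (-11.08, 8.88)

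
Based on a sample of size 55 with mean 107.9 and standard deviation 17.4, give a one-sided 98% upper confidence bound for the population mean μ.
μ ≤ 112.84

Upper bound (one-sided):
t* = 2.105 (one-sided for 98%)
Upper bound = x̄ + t* · s/√n = 107.9 + 2.105 · 17.4/√55 = 112.84

We are 98% confident that μ ≤ 112.84.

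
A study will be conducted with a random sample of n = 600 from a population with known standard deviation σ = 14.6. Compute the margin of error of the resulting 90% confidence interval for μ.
Margin of error = 0.98

Margin of error = z* · σ/√n
= 1.645 · 14.6/√600
= 1.645 · 14.6/24.4949
= 0.98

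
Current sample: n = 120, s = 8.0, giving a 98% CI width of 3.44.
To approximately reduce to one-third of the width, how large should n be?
n ≈ 1080

CI width ∝ 1/√n
To reduce width by factor 3, need √n to grow by 3 → need 3² = 9 times as many samples.

Current: n = 120, width = 3.44
New: n = 1080, width ≈ 1.13

Width reduced by factor of 3.44/1.13 = 3.04.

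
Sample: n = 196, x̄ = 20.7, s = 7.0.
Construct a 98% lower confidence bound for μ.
μ ≥ 19.67

Lower bound (one-sided):
t* = 2.068 (one-sided for 98%)
Lower bound = x̄ - t* · s/√n = 20.7 - 2.068 · 7.0/√196 = 19.67

We are 98% confident that μ ≥ 19.67.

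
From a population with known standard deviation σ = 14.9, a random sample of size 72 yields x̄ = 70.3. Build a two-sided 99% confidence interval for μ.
(65.78, 74.82)

z-interval (σ known):
z* = 2.576 for 99% confidence

Margin of error = z* · σ/√n = 2.576 · 14.9/√72 = 4.52

CI: (70.3 - 4.52, 70.3 + 4.52) = (65.78, 74.82)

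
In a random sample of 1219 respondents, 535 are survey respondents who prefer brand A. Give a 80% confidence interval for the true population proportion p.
(0.421, 0.457)

Proportion CI:
p̂ = 535/1219 = 0.43888
SE = √(p̂(1-p̂)/n) = √(0.43888 · 0.56112 / 1219) = 0.01421

z* = 1.282
Margin = z* · SE = 1.282 · 0.01421 = 0.0182

CI: 0.43888 ± 0.0182 = (0.421, 0.457)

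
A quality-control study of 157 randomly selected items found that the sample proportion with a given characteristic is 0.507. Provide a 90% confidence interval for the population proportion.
(0.441, 0.573)

Proportion CI:
SE = √(p̂(1-p̂)/n) = √(0.507 · 0.493 / 157) = 0.03990

z* = 1.645
Margin = z* · SE = 1.645 · 0.03990 = 0.0656

CI: 0.507 ± 0.0656 = (0.441, 0.573)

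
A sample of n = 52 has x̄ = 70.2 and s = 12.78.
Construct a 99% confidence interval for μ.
(65.46, 74.94)

t-interval (σ unknown):
df = n - 1 = 51
t* = 2.676 for 99% confidence

Margin of error = t* · s/√n = 2.676 · 12.78/√52 = 4.74

CI: (65.46, 74.94)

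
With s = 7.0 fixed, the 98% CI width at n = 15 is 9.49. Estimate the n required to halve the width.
n ≈ 60

CI width ∝ 1/√n
To reduce width by factor 2, need √n to grow by 2 → need 2² = 4 times as many samples.

Current: n = 15, width = 9.49
New: n = 60, width ≈ 4.32

Width reduced by factor of 9.49/4.32 = 2.20.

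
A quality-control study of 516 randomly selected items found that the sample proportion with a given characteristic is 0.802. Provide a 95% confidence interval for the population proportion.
(0.768, 0.836)

Proportion CI:
SE = √(p̂(1-p̂)/n) = √(0.802 · 0.198 / 516) = 0.01754

z* = 1.960
Margin = z* · SE = 1.960 · 0.01754 = 0.0344

CI: 0.802 ± 0.0344 = (0.768, 0.836)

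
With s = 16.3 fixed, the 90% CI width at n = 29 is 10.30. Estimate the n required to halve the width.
n ≈ 116

CI width ∝ 1/√n
To reduce width by factor 2, need √n to grow by 2 → need 2² = 4 times as many samples.

Current: n = 29, width = 10.30
New: n = 116, width ≈ 5.02

Width reduced by factor of 10.30/5.02 = 2.05.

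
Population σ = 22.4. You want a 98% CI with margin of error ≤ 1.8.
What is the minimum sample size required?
n ≥ 838

For margin E ≤ 1.8:
n ≥ (z* · σ / E)²
n ≥ (2.326 · 22.4 / 1.8)²
n ≥ 837.86

Minimum n = 838 (rounding up)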